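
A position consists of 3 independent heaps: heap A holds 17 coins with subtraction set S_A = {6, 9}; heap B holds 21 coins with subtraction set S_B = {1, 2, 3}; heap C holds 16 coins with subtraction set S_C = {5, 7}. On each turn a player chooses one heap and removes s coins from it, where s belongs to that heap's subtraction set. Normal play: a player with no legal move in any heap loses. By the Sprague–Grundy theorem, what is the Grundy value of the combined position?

1

Heap A, S = {6, 9}:
G(0) = 0
G(1) = mex{} = 0
G(2) = mex{} = 0
G(3) = mex{} = 0
G(4) = mex{} = 0
G(5) = mex{} = 0
G(6) = mex{0} = 1
G(7) = mex{0} = 1
G(8) = mex{0} = 1
G(9) = mex{0,0} = 1
G(10) = mex{0,0} = 1
G(11) = mex{0,0} = 1
G(12) = mex{1,0} = 2
G(13) = mex{1,0} = 2
G(14) = mex{1,0} = 2
G(15) = mex{1,1} = 0
G(16) = mex{1,1} = 0
G(17) = mex{1,1} = 0
G_A(17) = 0.
Heap B, S = {1, 2, 3}:
n :  0  1  2  3  4  5  6  7  8  9 10 11 12 13 14 15 16 17 18 19 20 21
G :  0  1  2  3  0  1  2  3  0  1  2  3  0  1  2  3  0  1  2  3  0  1
G_B(21) = 1.
Heap C, S = {5, 7}:
n :  0  1  2  3  4  5  6  7  8  9 10 11 12 13 14 15 16
G :  0  0  0  0  0  1  1  1  1  1  2  2  0  0  0  0  0
G_C(16) = 0.
Combined Grundy value = 0 ⊕ 1 ⊕ 0 = 1.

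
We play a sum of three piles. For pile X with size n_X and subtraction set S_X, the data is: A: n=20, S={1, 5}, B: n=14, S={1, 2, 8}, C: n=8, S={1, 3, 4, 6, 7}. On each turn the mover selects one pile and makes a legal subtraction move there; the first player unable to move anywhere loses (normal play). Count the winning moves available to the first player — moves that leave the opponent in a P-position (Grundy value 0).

1

Pile A, S = {1, 5}:
G(0) = 0
G(1) = mex{0} = 1
G(2) = mex{1} = 0
G(3) = mex{0} = 1
G(4) = mex{1} = 0
G(5) = mex{0,0} = 1
G(6) = mex{1,1} = 0
G(7) = mex{0,0} = 1
G(8) = mex{1,1} = 0
G(9) = mex{0,0} = 1
G(10) = mex{1,1} = 0
G(11) = mex{0,0} = 1
G(12) = mex{1,1} = 0
G(13) = mex{0,0} = 1
G(14) = mex{1,1} = 0
G(15) = mex{0,0} = 1
G(16) = mex{1,1} = 0
G(17) = mex{0,0} = 1
G(18) = mex{1,1} = 0
G(19) = mex{0,0} = 1
G(20) = mex{1,1} = 0
G_A(20) = 0.
Pile B, S = {1, 2, 8}:
n :  0  1  2  3  4  5  6  7  8  9 10 11 12 13 14
G :  0  1  2  0  1  2  0  1  2  0  1  2  0  1  2
G_B(14) = 2.
Pile C, S = {1, 3, 4, 6, 7}:
G(0) = 0
G(1) = mex{0} = 1
G(2) = mex{1} = 0
G(3) = mex{0,0} = 1
G(4) = mex{1,1,0} = 2
G(5) = mex{2,0,1} = 3
G(6) = mex{3,1,0,0} = 2
G(7) = mex{2,2,1,1,0} = 3
G(8) = mex{3,3,2,0,1} = 4
G_C(8) = 4.
Combined Grundy value = 0 ⊕ 2 ⊕ 4 = 6.
A winning move leaves total XOR = 0, i.e. changes one component's Grundy value g to g ⊕ X where X is the current total.
Pile A: need g' = 0⊕6 = 6. Options: 20−1→G=1, 20−5→G=1. Hits: 0.
Pile B: need g' = 2⊕6 = 4. Options: 14−1→G=1, 14−2→G=0, 14−8→G=0. Hits: 0.
Pile C: need g' = 4⊕6 = 2. Options: 8−1→G=3, 8−3→G=3, 8−4→G=2, 8−6→G=0, 8−7→G=1. Hits: 1.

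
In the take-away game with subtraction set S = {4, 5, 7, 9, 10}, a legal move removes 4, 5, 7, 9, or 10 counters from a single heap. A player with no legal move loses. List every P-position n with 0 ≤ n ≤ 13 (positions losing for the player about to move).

n :  0  1  2  3  4  5  6  7  8  9 10 11 12 13
G :  0  0  0  0  1  1  1  1  2  2  2  2  3  3
P-positions are exactly the n with G(n) = 0.

0, 1, 2, 3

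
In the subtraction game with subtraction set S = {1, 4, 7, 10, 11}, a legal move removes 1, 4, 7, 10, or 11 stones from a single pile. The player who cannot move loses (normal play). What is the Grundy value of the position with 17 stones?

0

G(0) = 0
G(1) = mex{0} = 1
G(2) = mex{1} = 0
G(3) = mex{0} = 1
G(4) = mex{1,0} = 2
G(5) = mex{2,1} = 0
G(6) = mex{0,0} = 1
G(7) = mex{1,1,0} = 2
G(8) = mex{2,2,1} = 0
G(9) = mex{0,0,0} = 1
G(10) = mex{1,1,1,0} = 2
G(11) = mex{2,2,2,1,0} = 3
G(12) = mex{3,0,0,0,1} = 2
G(13) = mex{2,1,1,1,0} = 3
G(14) = mex{3,2,2,2,1} = 0
G(15) = mex{0,3,0,0,2} = 1
G(16) = mex{1,2,1,1,0} = 3
G(17) = mex{3,3,2,2,1} = 0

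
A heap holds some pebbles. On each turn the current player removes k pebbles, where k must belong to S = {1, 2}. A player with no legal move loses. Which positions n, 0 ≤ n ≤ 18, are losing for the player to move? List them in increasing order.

0, 3, 6, 9, 12, 15, 18

n :  0  1  2  3  4  5  6  7  8  9 10 11 12 13 14 15 16 17 18
G :  0  1  2  0  1  2  0  1  2  0  1  2  0  1  2  0  1  2  0
P-positions are exactly the n with G(n) = 0.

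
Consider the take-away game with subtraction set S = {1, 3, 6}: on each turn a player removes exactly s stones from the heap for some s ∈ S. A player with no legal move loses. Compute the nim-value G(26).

G(0) = 0
G(1) = mex{0} = 1
G(2) = mex{1} = 0
G(3) = mex{0,0} = 1
G(4) = mex{1,1} = 0
G(5) = mex{0,0} = 1
G(6) = mex{1,1,0} = 2
G(7) = mex{2,0,1} = 3
G(8) = mex{3,1,0} = 2
G(9) = mex{2,2,1} = 0
G(10) = mex{0,3,0} = 1
G(11) = mex{1,2,1} = 0
G(12) = mex{0,0,2} = 1
G(13) = mex{1,1,3} = 0
G(14) = mex{0,0,2} = 1
G(15) = mex{1,1,0} = 2
G(16) = mex{2,0,1} = 3
G(17) = mex{3,1,0} = 2
G(18) = mex{2,2,1} = 0
G(19) = mex{0,3,0} = 1
G(20) = mex{1,2,1} = 0
G(21) = mex{0,0,2} = 1
G(22) = mex{1,1,3} = 0
G(23) = mex{0,0,2} = 1
G(24) = mex{1,1,0} = 2
G(25) = mex{2,0,1} = 3
G(26) = mex{3,1,0} = 2

2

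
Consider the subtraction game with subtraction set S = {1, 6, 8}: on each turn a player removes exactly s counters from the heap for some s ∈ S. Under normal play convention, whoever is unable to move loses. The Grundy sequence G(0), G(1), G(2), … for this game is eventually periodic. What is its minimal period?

G(0) = 0
G(1) = mex{0} = 1
G(2) = mex{1} = 0
G(3) = mex{0} = 1
G(4) = mex{1} = 0
G(5) = mex{0} = 1
G(6) = mex{1,0} = 2
G(7) = mex{2,1} = 0
G(8) = mex{0,0,0} = 1
G(9) = mex{1,1,1} = 0
G(10) = mex{0,0,0} = 1
G(11) = mex{1,1,1} = 0
G(12) = mex{0,2,0} = 1
G(13) = mex{1,0,1} = 2
G(14) = mex{2,1,2} = 0
G(15) = mex{0,0,0} = 1
G(16) = mex{1,1,1} = 0
G(n+7) = G(n) holds for n = 0,…,7 (a full window of length max(S) = 8), so the sequence is purely periodic with period 7.

7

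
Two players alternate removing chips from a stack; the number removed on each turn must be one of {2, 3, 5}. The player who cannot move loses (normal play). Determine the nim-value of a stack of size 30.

n :  0  1  2  3  4  5  6  7  8  9 10 11 12 13 14 15 16 17 18 19 20 21 22 23 24 25 26 27 28 29 30
G :  0  0  1  1  2  2  3  0  0  1  1  2  2  3  0  0  1  1  2  2  3  0  0  1  1  2  2  3  0  0  1

1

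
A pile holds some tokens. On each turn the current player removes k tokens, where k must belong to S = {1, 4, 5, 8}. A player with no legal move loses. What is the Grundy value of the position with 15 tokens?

2

n :  0  1  2  3  4  5  6  7  8  9 10 11 12 13 14 15
G :  0  1  0  1  2  3  2  3  4  0  1  0  1  2  3  2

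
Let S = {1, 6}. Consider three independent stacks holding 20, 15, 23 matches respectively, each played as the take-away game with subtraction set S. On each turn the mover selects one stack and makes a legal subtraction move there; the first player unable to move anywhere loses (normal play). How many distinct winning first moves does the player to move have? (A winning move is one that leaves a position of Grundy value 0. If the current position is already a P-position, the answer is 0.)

1

All stacks use S = {1, 6}:
n :  0  1  2  3  4  5  6  7  8  9 10 11 12 13 14 15 16 17 18 19 20 21 22 23
G :  0  1  0  1  0  1  2  0  1  0  1  0  1  2  0  1  0  1  0  1  2  0  1  0
Stack A: G(20) = 2.
Stack B: G(15) = 1.
Stack C: G(23) = 0.
Combined Grundy value = 2 ⊕ 1 ⊕ 0 = 3.
A winning move leaves total XOR = 0, i.e. changes one component's Grundy value g to g ⊕ X where X is the current total.
Stack A: need g' = 2⊕3 = 1. Options: 20−1→G=1, 20−6→G=0. Hits: 1.
Stack B: need g' = 1⊕3 = 2. Options: 15−1→G=0, 15−6→G=0. Hits: 0.
Stack C: need g' = 0⊕3 = 3. Options: 23−1→G=1, 23−6→G=1. Hits: 0.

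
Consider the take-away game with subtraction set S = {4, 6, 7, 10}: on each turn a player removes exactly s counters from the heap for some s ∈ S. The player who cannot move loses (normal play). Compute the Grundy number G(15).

0

G(0) = 0
G(1) = mex{} = 0
G(2) = mex{} = 0
G(3) = mex{} = 0
G(4) = mex{0} = 1
G(5) = mex{0} = 1
G(6) = mex{0,0} = 1
G(7) = mex{0,0,0} = 1
G(8) = mex{1,0,0} = 2
G(9) = mex{1,0,0} = 2
G(10) = mex{1,1,0,0} = 2
G(11) = mex{1,1,1,0} = 2
G(12) = mex{2,1,1,0} = 3
G(13) = mex{2,1,1,0} = 3
G(14) = mex{2,2,1,1} = 0
G(15) = mex{2,2,2,1} = 0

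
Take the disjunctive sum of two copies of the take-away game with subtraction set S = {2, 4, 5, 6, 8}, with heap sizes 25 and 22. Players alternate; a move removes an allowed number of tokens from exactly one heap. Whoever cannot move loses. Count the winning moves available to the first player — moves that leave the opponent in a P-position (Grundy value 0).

All heaps use S = {2, 4, 5, 6, 8}:
n :  0  1  2  3  4  5  6  7  8  9 10 11 12 13 14 15 16 17 18 19 20 21 22 23 24 25
G :  0  0  1  1  2  2  3  3  4  4  0  0  1  1  2  2  3  3  4  4  0  0  1  1  2  2
Heap A: G(25) = 2.
Heap B: G(22) = 1.
Combined Grundy value = 2 ⊕ 1 = 3.
A winning move leaves total XOR = 0, i.e. changes one component's Grundy value g to g ⊕ X where X is the current total.
Heap A: need g' = 2⊕3 = 1. Options: 25−2→G=1, 25−4→G=0, 25−5→G=0, 25−6→G=4, 25−8→G=3. Hits: 1.
Heap B: need g' = 1⊕3 = 2. Options: 22−2→G=0, 22−4→G=4, 22−5→G=3, 22−6→G=3, 22−8→G=2. Hits: 1.

2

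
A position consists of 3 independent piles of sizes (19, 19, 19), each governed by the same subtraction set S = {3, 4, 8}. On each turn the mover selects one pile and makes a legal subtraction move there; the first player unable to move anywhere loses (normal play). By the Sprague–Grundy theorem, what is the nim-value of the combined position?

All piles use S = {3, 4, 8}:
G(0) = 0
G(1) = mex{} = 0
G(2) = mex{} = 0
G(3) = mex{0} = 1
G(4) = mex{0,0} = 1
G(5) = mex{0,0} = 1
G(6) = mex{1,0} = 2
G(7) = mex{1,1} = 0
G(8) = mex{1,1,0} = 2
G(9) = mex{2,1,0} = 3
G(10) = mex{0,2,0} = 1
G(11) = mex{2,0,1} = 3
G(12) = mex{3,2,1} = 0
G(13) = mex{1,3,1} = 0
G(14) = mex{3,1,2} = 0
G(15) = mex{0,3,0} = 1
G(16) = mex{0,0,2} = 1
G(17) = mex{0,0,3} = 1
G(18) = mex{1,0,1} = 2
G(19) = mex{1,1,3} = 0
Pile A: G(19) = 0.
Pile B: G(19) = 0.
Pile C: G(19) = 0.
Combined Grundy value = 0 ⊕ 0 ⊕ 0 = 0.

0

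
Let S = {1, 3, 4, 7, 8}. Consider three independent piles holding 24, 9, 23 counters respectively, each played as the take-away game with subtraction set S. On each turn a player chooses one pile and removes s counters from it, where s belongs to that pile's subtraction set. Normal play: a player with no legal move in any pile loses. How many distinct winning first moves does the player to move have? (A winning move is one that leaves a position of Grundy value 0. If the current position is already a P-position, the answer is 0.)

3

All piles use S = {1, 3, 4, 7, 8}:
G(0) = 0
G(1) = mex{0} = 1
G(2) = mex{1} = 0
G(3) = mex{0,0} = 1
G(4) = mex{1,1,0} = 2
G(5) = mex{2,0,1} = 3
G(6) = mex{3,1,0} = 2
G(7) = mex{2,2,1,0} = 3
G(8) = mex{3,3,2,1,0} = 4
G(9) = mex{4,2,3,0,1} = 5
G(10) = mex{5,3,2,1,0} = 4
G(11) = mex{4,4,3,2,1} = 0
G(12) = mex{0,5,4,3,2} = 1
G(13) = mex{1,4,5,2,3} = 0
G(14) = mex{0,0,4,3,2} = 1
G(15) = mex{1,1,0,4,3} = 2
G(16) = mex{2,0,1,5,4} = 3
G(17) = mex{3,1,0,4,5} = 2
G(18) = mex{2,2,1,0,4} = 3
G(19) = mex{3,3,2,1,0} = 4
G(20) = mex{4,2,3,0,1} = 5
G(21) = mex{5,3,2,1,0} = 4
G(22) = mex{4,4,3,2,1} = 0
G(23) = mex{0,5,4,3,2} = 1
G(24) = mex{1,4,5,2,3} = 0
Pile A: G(24) = 0.
Pile B: G(9) = 5.
Pile C: G(23) = 1.
Combined Grundy value = 0 ⊕ 5 ⊕ 1 = 4.
A winning move leaves total XOR = 0, i.e. changes one component's Grundy value g to g ⊕ X where X is the current total.
Pile A: need g' = 0⊕4 = 4. Options: 24−1→G=1, 24−3→G=4, 24−4→G=5, 24−7→G=2, 24−8→G=3. Hits: 1.
Pile B: need g' = 5⊕4 = 1. Options: 9−1→G=4, 9−3→G=2, 9−4→G=3, 9−7→G=0, 9−8→G=1. Hits: 1.
Pile C: need g' = 1⊕4 = 5. Options: 23−1→G=0, 23−3→G=5, 23−4→G=4, 23−7→G=3, 23−8→G=2. Hits: 1.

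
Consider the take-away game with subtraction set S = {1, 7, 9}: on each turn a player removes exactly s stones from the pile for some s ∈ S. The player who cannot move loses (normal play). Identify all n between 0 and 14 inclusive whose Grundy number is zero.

0, 2, 4, 6, 8, 10, 12, 14

G(0) = 0
G(1) = mex{0} = 1
G(2) = mex{1} = 0
G(3) = mex{0} = 1
G(4) = mex{1} = 0
G(5) = mex{0} = 1
G(6) = mex{1} = 0
G(7) = mex{0,0} = 1
G(8) = mex{1,1} = 0
G(9) = mex{0,0,0} = 1
G(10) = mex{1,1,1} = 0
G(11) = mex{0,0,0} = 1
G(12) = mex{1,1,1} = 0
G(13) = mex{0,0,0} = 1
G(14) = mex{1,1,1} = 0
P-positions are exactly the n with G(n) = 0.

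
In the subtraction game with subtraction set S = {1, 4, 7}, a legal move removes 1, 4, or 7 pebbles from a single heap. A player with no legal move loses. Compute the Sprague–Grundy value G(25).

G(0) = 0
G(1) = mex{0} = 1
G(2) = mex{1} = 0
G(3) = mex{0} = 1
G(4) = mex{1,0} = 2
G(5) = mex{2,1} = 0
G(6) = mex{0,0} = 1
G(7) = mex{1,1,0} = 2
G(8) = mex{2,2,1} = 0
G(9) = mex{0,0,0} = 1
G(10) = mex{1,1,1} = 0
G(11) = mex{0,2,2} = 1
G(12) = mex{1,0,0} = 2
G(13) = mex{2,1,1} = 0
G(14) = mex{0,0,2} = 1
G(15) = mex{1,1,0} = 2
G(16) = mex{2,2,1} = 0
G(17) = mex{0,0,0} = 1
G(18) = mex{1,1,1} = 0
G(19) = mex{0,2,2} = 1
G(20) = mex{1,0,0} = 2
G(21) = mex{2,1,1} = 0
G(22) = mex{0,0,2} = 1
G(23) = mex{1,1,0} = 2
G(24) = mex{2,2,1} = 0
G(25) = mex{0,0,0} = 1

1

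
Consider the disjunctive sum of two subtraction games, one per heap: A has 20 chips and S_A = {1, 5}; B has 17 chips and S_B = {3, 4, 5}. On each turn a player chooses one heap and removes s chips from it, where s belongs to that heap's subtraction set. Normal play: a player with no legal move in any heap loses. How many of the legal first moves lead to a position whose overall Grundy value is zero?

0

Heap A, S = {1, 5}:
n :  0  1  2  3  4  5  6  7  8  9 10 11 12 13 14 15 16 17 18 19 20
G :  0  1  0  1  0  1  0  1  0  1  0  1  0  1  0  1  0  1  0  1  0
G_A(20) = 0.
Heap B, S = {3, 4, 5}:
G(0) = 0
G(1) = mex{} = 0
G(2) = mex{} = 0
G(3) = mex{0} = 1
G(4) = mex{0,0} = 1
G(5) = mex{0,0,0} = 1
G(6) = mex{1,0,0} = 2
G(7) = mex{1,1,0} = 2
G(8) = mex{1,1,1} = 0
G(9) = mex{2,1,1} = 0
G(10) = mex{2,2,1} = 0
G(11) = mex{0,2,2} = 1
G(12) = mex{0,0,2} = 1
G(13) = mex{0,0,0} = 1
G(14) = mex{1,0,0} = 2
G(15) = mex{1,1,0} = 2
G(16) = mex{1,1,1} = 0
G(17) = mex{2,1,1} = 0
G_B(17) = 0.
Combined Grundy value = 0 ⊕ 0 = 0.
A winning move leaves total XOR = 0, i.e. changes one component's Grundy value g to g ⊕ X where X is the current total.
Heap A: target g' = 0⊕0 = 0, but every legal move changes the Grundy value (mex property), so 0 moves.
Heap B: target g' = 0⊕0 = 0, but every legal move changes the Grundy value (mex property), so 0 moves.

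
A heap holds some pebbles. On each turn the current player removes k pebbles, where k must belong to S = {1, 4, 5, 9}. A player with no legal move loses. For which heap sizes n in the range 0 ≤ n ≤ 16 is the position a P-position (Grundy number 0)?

0, 2, 8, 10, 16

G(0) = 0
G(1) = mex{0} = 1
G(2) = mex{1} = 0
G(3) = mex{0} = 1
G(4) = mex{1,0} = 2
G(5) = mex{2,1,0} = 3
G(6) = mex{3,0,1} = 2
G(7) = mex{2,1,0} = 3
G(8) = mex{3,2,1} = 0
G(9) = mex{0,3,2,0} = 1
G(10) = mex{1,2,3,1} = 0
G(11) = mex{0,3,2,0} = 1
G(12) = mex{1,0,3,1} = 2
G(13) = mex{2,1,0,2} = 3
G(14) = mex{3,0,1,3} = 2
G(15) = mex{2,1,0,2} = 3
G(16) = mex{3,2,1,3} = 0
P-positions are exactly the n with G(n) = 0.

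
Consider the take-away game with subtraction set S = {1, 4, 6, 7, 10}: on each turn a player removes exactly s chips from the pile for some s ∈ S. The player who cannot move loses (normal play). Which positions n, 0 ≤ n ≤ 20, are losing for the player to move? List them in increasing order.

n :  0  1  2  3  4  5  6  7  8  9 10 11 12 13 14 15 16 17 18 19 20
G :  0  1  0  1  2  0  1  2  3  2  3  4  2  0  1  5  0  1  0  1  2
P-positions are exactly the n with G(n) = 0.

0, 2, 5, 13, 16, 18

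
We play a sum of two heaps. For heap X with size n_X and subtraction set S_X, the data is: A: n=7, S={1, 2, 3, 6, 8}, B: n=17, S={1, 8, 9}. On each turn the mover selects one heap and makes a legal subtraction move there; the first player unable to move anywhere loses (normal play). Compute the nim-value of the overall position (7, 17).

Heap A, S = {1, 2, 3, 6, 8}:
G(0) = 0
G(1) = mex{0} = 1
G(2) = mex{1,0} = 2
G(3) = mex{2,1,0} = 3
G(4) = mex{3,2,1} = 0
G(5) = mex{0,3,2} = 1
G(6) = mex{1,0,3,0} = 2
G(7) = mex{2,1,0,1} = 3
G_A(7) = 3.
Heap B, S = {1, 8, 9}:
n :  0  1  2  3  4  5  6  7  8  9 10 11 12 13 14 15 16 17
G :  0  1  0  1  0  1  0  1  2  3  2  3  2  3  2  3  0  1
G_B(17) = 1.
Combined Grundy value = 3 ⊕ 1 = 2.

2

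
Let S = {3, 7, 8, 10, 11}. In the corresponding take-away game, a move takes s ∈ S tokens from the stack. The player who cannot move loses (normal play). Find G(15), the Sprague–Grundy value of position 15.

0

n :  0  1  2  3  4  5  6  7  8  9 10 11 12 13 14 15
G :  0  0  0  1  1  1  0  2  2  1  3  3  2  2  4  0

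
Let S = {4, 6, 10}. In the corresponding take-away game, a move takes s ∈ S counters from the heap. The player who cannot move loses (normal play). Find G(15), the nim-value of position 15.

0

G(0) = 0
G(1) = mex{} = 0
G(2) = mex{} = 0
G(3) = mex{} = 0
G(4) = mex{0} = 1
G(5) = mex{0} = 1
G(6) = mex{0,0} = 1
G(7) = mex{0,0} = 1
G(8) = mex{1,0} = 2
G(9) = mex{1,0} = 2
G(10) = mex{1,1,0} = 2
G(11) = mex{1,1,0} = 2
G(12) = mex{2,1,0} = 3
G(13) = mex{2,1,0} = 3
G(14) = mex{2,2,1} = 0
G(15) = mex{2,2,1} = 0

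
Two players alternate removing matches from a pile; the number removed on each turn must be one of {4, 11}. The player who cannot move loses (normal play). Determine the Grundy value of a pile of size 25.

0

n :  0  1  2  3  4  5  6  7  8  9 10 11 12 13 14 15 16 17 18 19 20 21 22 23 24 25
G :  0  0  0  0  1  1  1  1  0  0  0  2  1  1  1  0  0  0  0  1  1  1  1  0  0  0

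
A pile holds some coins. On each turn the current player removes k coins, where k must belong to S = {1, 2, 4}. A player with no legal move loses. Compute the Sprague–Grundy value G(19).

n :  0  1  2  3  4  5  6  7  8  9 10 11 12 13 14 15 16 17 18 19
G :  0  1  2  0  1  2  0  1  2  0  1  2  0  1  2  0  1  2  0  1

1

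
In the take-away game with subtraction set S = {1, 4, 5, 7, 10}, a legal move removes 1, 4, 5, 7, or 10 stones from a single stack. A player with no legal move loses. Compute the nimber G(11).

0

n :  0  1  2  3  4  5  6  7  8  9 10 11
G :  0  1  0  1  2  3  2  3  0  1  4  0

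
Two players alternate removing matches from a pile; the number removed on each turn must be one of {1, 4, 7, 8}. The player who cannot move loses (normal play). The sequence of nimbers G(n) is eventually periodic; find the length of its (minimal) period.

G(0) = 0
G(1) = mex{0} = 1
G(2) = mex{1} = 0
G(3) = mex{0} = 1
G(4) = mex{1,0} = 2
G(5) = mex{2,1} = 0
G(6) = mex{0,0} = 1
G(7) = mex{1,1,0} = 2
G(8) = mex{2,2,1,0} = 3
G(9) = mex{3,0,0,1} = 2
G(10) = mex{2,1,1,0} = 3
G(11) = mex{3,2,2,1} = 0
G(12) = mex{0,3,0,2} = 1
G(13) = mex{1,2,1,0} = 3
G(14) = mex{3,3,2,1} = 0
G(15) = mex{0,0,3,2} = 1
G(16) = mex{1,1,2,3} = 0
G(17) = mex{0,3,3,2} = 1
G(18) = mex{1,0,0,3} = 2
G(19) = mex{2,1,1,0} = 3
G(20) = mex{3,0,3,1} = 2
G(21) = mex{2,1,0,3} = 4
G(22) = mex{4,2,1,0} = 3
G(23) = mex{3,3,0,1} = 2
G(24) = mex{2,2,1,0} = 3
G(25) = mex{3,4,2,1} = 0
G(26) = mex{0,3,3,2} = 1
G(27) = mex{1,2,2,3} = 0
G(28) = mex{0,3,4,2} = 1
G(29) = mex{1,0,3,4} = 2
G(30) = mex{2,1,2,3} = 0
G(31) = mex{0,0,3,2} = 1
G(32) = mex{1,1,0,3} = 2
G(33) = mex{2,2,1,0} = 3
G(34) = mex{3,0,0,1} = 2
G(35) = mex{2,1,1,0} = 3
G(36) = mex{3,2,2,1} = 0
G(37) = mex{0,3,0,2} = 1
G(38) = mex{1,2,1,0} = 3
G(39) = mex{3,3,2,1} = 0
G(40) = mex{0,0,3,2} = 1
G(41) = mex{1,1,2,3} = 0
G(42) = mex{0,3,3,2} = 1
G(43) = mex{1,0,0,3} = 2
G(44) = mex{2,1,1,0} = 3
G(45) = mex{3,0,3,1} = 2
G(46) = mex{2,1,0,3} = 4
G(47) = mex{4,2,1,0} = 3
G(48) = mex{3,3,0,1} = 2
G(49) = mex{2,2,1,0} = 3
G(50) = mex{3,4,2,1} = 0
G(51) = mex{0,3,3,2} = 1
G(n+25) = G(n) holds for n = 0,…,7 (a full window of length max(S) = 8), so the sequence is purely periodic with period 25.

25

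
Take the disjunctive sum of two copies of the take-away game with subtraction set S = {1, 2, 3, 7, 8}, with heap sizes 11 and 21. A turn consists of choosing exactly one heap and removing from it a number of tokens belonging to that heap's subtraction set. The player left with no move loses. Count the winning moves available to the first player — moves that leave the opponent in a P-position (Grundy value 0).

2

All heaps use S = {1, 2, 3, 7, 8}:
G(0) = 0
G(1) = mex{0} = 1
G(2) = mex{1,0} = 2
G(3) = mex{2,1,0} = 3
G(4) = mex{3,2,1} = 0
G(5) = mex{0,3,2} = 1
G(6) = mex{1,0,3} = 2
G(7) = mex{2,1,0,0} = 3
G(8) = mex{3,2,1,1,0} = 4
G(9) = mex{4,3,2,2,1} = 0
G(10) = mex{0,4,3,3,2} = 1
G(11) = mex{1,0,4,0,3} = 2
G(12) = mex{2,1,0,1,0} = 3
G(13) = mex{3,2,1,2,1} = 0
G(14) = mex{0,3,2,3,2} = 1
G(15) = mex{1,0,3,4,3} = 2
G(16) = mex{2,1,0,0,4} = 3
G(17) = mex{3,2,1,1,0} = 4
G(18) = mex{4,3,2,2,1} = 0
G(19) = mex{0,4,3,3,2} = 1
G(20) = mex{1,0,4,0,3} = 2
G(21) = mex{2,1,0,1,0} = 3
Heap A: G(11) = 2.
Heap B: G(21) = 3.
Combined Grundy value = 2 ⊕ 3 = 1.
A winning move leaves total XOR = 0, i.e. changes one component's Grundy value g to g ⊕ X where X is the current total.
Heap A: need g' = 2⊕1 = 3. Options: 11−1→G=1, 11−2→G=0, 11−3→G=4, 11−7→G=0, 11−8→G=3. Hits: 1.
Heap B: need g' = 3⊕1 = 2. Options: 21−1→G=2, 21−2→G=1, 21−3→G=0, 21−7→G=1, 21−8→G=0. Hits: 1.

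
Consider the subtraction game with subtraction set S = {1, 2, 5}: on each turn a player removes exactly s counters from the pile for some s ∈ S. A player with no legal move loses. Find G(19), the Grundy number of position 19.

G(0) = 0
G(1) = mex{0} = 1
G(2) = mex{1,0} = 2
G(3) = mex{2,1} = 0
G(4) = mex{0,2} = 1
G(5) = mex{1,0,0} = 2
G(6) = mex{2,1,1} = 0
G(7) = mex{0,2,2} = 1
G(8) = mex{1,0,0} = 2
G(9) = mex{2,1,1} = 0
G(10) = mex{0,2,2} = 1
G(11) = mex{1,0,0} = 2
G(12) = mex{2,1,1} = 0
G(13) = mex{0,2,2} = 1
G(14) = mex{1,0,0} = 2
G(15) = mex{2,1,1} = 0
G(16) = mex{0,2,2} = 1
G(17) = mex{1,0,0} = 2
G(18) = mex{2,1,1} = 0
G(19) = mex{0,2,2} = 1

1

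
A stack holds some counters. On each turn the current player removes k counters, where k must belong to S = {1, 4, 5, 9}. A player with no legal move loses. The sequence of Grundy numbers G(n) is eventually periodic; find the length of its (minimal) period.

G(0) = 0
G(1) = mex{0} = 1
G(2) = mex{1} = 0
G(3) = mex{0} = 1
G(4) = mex{1,0} = 2
G(5) = mex{2,1,0} = 3
G(6) = mex{3,0,1} = 2
G(7) = mex{2,1,0} = 3
G(8) = mex{3,2,1} = 0
G(9) = mex{0,3,2,0} = 1
G(10) = mex{1,2,3,1} = 0
G(11) = mex{0,3,2,0} = 1
G(12) = mex{1,0,3,1} = 2
G(13) = mex{2,1,0,2} = 3
G(14) = mex{3,0,1,3} = 2
G(15) = mex{2,1,0,2} = 3
G(16) = mex{3,2,1,3} = 0
G(17) = mex{0,3,2,0} = 1
G(18) = mex{1,2,3,1} = 0
G(n+8) = G(n) holds for n = 0,…,8 (a full window of length max(S) = 9), so the sequence is purely periodic with period 8.

8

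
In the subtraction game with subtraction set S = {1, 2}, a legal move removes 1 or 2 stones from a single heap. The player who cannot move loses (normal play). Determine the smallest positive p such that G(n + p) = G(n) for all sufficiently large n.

n :  0  1  2  3  4  5  6  7  8  9 10 11 12 13 14
G :  0  1  2  0  1  2  0  1  2  0  1  2  0  1  2
G(n+3) = G(n) holds for n = 0,…,1 (a full window of length max(S) = 2), so the sequence is purely periodic with period 3.

3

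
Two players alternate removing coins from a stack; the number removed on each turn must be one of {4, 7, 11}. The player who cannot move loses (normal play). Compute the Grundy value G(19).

1

n :  0  1  2  3  4  5  6  7  8  9 10 11 12 13 14 15 16 17 18 19
G :  0  0  0  0  1  1  1  1  2  2  2  2  3  3  3  0  0  0  0  1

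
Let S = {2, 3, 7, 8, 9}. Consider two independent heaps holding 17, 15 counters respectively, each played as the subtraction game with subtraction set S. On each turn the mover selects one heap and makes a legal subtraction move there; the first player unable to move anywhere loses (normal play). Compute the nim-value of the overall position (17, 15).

2

All heaps use S = {2, 3, 7, 8, 9}:
n :  0  1  2  3  4  5  6  7  8  9 10 11 12 13 14 15 16 17
G :  0  0  1  1  2  0  0  1  1  2  2  0  3  1  2  2  0  0
Heap A: G(17) = 0.
Heap B: G(15) = 2.
Combined Grundy value = 0 ⊕ 2 = 2.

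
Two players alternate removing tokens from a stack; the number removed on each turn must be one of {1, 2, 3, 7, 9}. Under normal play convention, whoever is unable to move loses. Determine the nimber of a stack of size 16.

G(0) = 0
G(1) = mex{0} = 1
G(2) = mex{1,0} = 2
G(3) = mex{2,1,0} = 3
G(4) = mex{3,2,1} = 0
G(5) = mex{0,3,2} = 1
G(6) = mex{1,0,3} = 2
G(7) = mex{2,1,0,0} = 3
G(8) = mex{3,2,1,1} = 0
G(9) = mex{0,3,2,2,0} = 1
G(10) = mex{1,0,3,3,1} = 2
G(11) = mex{2,1,0,0,2} = 3
G(12) = mex{3,2,1,1,3} = 0
G(13) = mex{0,3,2,2,0} = 1
G(14) = mex{1,0,3,3,1} = 2
G(15) = mex{2,1,0,0,2} = 3
G(16) = mex{3,2,1,1,3} = 0

0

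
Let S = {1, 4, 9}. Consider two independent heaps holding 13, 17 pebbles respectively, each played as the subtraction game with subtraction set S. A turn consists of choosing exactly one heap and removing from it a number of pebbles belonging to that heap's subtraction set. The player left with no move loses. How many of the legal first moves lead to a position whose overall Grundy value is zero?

4

All heaps use S = {1, 4, 9}:
G(0) = 0
G(1) = mex{0} = 1
G(2) = mex{1} = 0
G(3) = mex{0} = 1
G(4) = mex{1,0} = 2
G(5) = mex{2,1} = 0
G(6) = mex{0,0} = 1
G(7) = mex{1,1} = 0
G(8) = mex{0,2} = 1
G(9) = mex{1,0,0} = 2
G(10) = mex{2,1,1} = 0
G(11) = mex{0,0,0} = 1
G(12) = mex{1,1,1} = 0
G(13) = mex{0,2,2} = 1
G(14) = mex{1,0,0} = 2
G(15) = mex{2,1,1} = 0
G(16) = mex{0,0,0} = 1
G(17) = mex{1,1,1} = 0
Heap A: G(13) = 1.
Heap B: G(17) = 0.
Combined Grundy value = 1 ⊕ 0 = 1.
A winning move leaves total XOR = 0, i.e. changes one component's Grundy value g to g ⊕ X where X is the current total.
Heap A: need g' = 1⊕1 = 0. Options: 13−1→G=0, 13−4→G=2, 13−9→G=2. Hits: 1.
Heap B: need g' = 0⊕1 = 1. Options: 17−1→G=1, 17−4→G=1, 17−9→G=1. Hits: 3.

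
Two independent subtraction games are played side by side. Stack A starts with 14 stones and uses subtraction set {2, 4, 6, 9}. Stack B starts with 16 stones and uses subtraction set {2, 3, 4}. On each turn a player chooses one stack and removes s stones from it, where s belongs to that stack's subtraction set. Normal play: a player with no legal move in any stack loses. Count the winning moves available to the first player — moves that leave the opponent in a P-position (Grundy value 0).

2

Stack A, S = {2, 4, 6, 9}:
n :  0  1  2  3  4  5  6  7  8  9 10 11 12 13 14
G :  0  0  1  1  2  2  3  3  0  4  1  0  2  1  3
G_A(14) = 3.
Stack B, S = {2, 3, 4}:
G(0) = 0
G(1) = mex{} = 0
G(2) = mex{0} = 1
G(3) = mex{0,0} = 1
G(4) = mex{1,0,0} = 2
G(5) = mex{1,1,0} = 2
G(6) = mex{2,1,1} = 0
G(7) = mex{2,2,1} = 0
G(8) = mex{0,2,2} = 1
G(9) = mex{0,0,2} = 1
G(10) = mex{1,0,0} = 2
G(11) = mex{1,1,0} = 2
G(12) = mex{2,1,1} = 0
G(13) = mex{2,2,1} = 0
G(14) = mex{0,2,2} = 1
G(15) = mex{0,0,2} = 1
G(16) = mex{1,0,0} = 2
G_B(16) = 2.
Combined Grundy value = 3 ⊕ 2 = 1.
A winning move leaves total XOR = 0, i.e. changes one component's Grundy value g to g ⊕ X where X is the current total.
Stack A: need g' = 3⊕1 = 2. Options: 14−2→G=2, 14−4→G=1, 14−6→G=0, 14−9→G=2. Hits: 2.
Stack B: need g' = 2⊕1 = 3. Options: 16−2→G=1, 16−3→G=0, 16−4→G=0. Hits: 0.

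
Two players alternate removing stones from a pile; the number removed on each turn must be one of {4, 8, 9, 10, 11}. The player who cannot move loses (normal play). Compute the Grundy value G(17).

0

G(0) = 0
G(1) = mex{} = 0
G(2) = mex{} = 0
G(3) = mex{} = 0
G(4) = mex{0} = 1
G(5) = mex{0} = 1
G(6) = mex{0} = 1
G(7) = mex{0} = 1
G(8) = mex{1,0} = 2
G(9) = mex{1,0,0} = 2
G(10) = mex{1,0,0,0} = 2
G(11) = mex{1,0,0,0,0} = 2
G(12) = mex{2,1,0,0,0} = 3
G(13) = mex{2,1,1,0,0} = 3
G(14) = mex{2,1,1,1,0} = 3
G(15) = mex{2,1,1,1,1} = 0
G(16) = mex{3,2,1,1,1} = 0
G(17) = mex{3,2,2,1,1} = 0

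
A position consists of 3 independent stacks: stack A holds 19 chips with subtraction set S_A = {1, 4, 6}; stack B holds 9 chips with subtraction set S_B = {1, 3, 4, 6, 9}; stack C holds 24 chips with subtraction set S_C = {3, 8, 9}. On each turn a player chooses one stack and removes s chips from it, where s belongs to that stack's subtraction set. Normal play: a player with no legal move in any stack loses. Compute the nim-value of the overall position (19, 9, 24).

6

Stack A, S = {1, 4, 6}:
n :  0  1  2  3  4  5  6  7  8  9 10 11 12 13 14 15 16 17 18 19
G :  0  1  0  1  2  0  1  0  1  2  0  1  0  1  2  0  1  0  1  2
G_A(19) = 2.
Stack B, S = {1, 3, 4, 6, 9}:
n : 0 1 2 3 4 5 6 7 8 9
G : 0 1 0 1 2 3 2 0 1 4
G_B(9) = 4.
Stack C, S = {3, 8, 9}:
G(0) = 0
G(1) = mex{} = 0
G(2) = mex{} = 0
G(3) = mex{0} = 1
G(4) = mex{0} = 1
G(5) = mex{0} = 1
G(6) = mex{1} = 0
G(7) = mex{1} = 0
G(8) = mex{1,0} = 2
G(9) = mex{0,0,0} = 1
G(10) = mex{0,0,0} = 1
G(11) = mex{2,1,0} = 3
G(12) = mex{1,1,1} = 0
G(13) = mex{1,1,1} = 0
G(14) = mex{3,0,1} = 2
G(15) = mex{0,0,0} = 1
G(16) = mex{0,2,0} = 1
G(17) = mex{2,1,2} = 0
G(18) = mex{1,1,1} = 0
G(19) = mex{1,3,1} = 0
G(20) = mex{0,0,3} = 1
G(21) = mex{0,0,0} = 1
G(22) = mex{0,2,0} = 1
G(23) = mex{1,1,2} = 0
G(24) = mex{1,1,1} = 0
G_C(24) = 0.
Combined Grundy value = 2 ⊕ 4 ⊕ 0 = 6.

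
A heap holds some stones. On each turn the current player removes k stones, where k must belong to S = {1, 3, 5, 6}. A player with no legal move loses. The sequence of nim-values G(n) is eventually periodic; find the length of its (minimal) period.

n :  0  1  2  3  4  5  6  7  8  9 10 11 12 13 14 15 16 17 18 19 20 21 22 23
G :  0  1  0  1  0  1  2  3  2  3  2  0  1  0  1  0  1  2  3  2  3  2  0  1
G(n+11) = G(n) holds for n = 0,…,5 (a full window of length max(S) = 6), so the sequence is purely periodic with period 11.

11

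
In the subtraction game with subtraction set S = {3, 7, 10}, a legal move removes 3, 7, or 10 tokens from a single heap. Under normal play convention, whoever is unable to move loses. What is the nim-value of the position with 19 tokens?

n :  0  1  2  3  4  5  6  7  8  9 10 11 12 13 14 15 16 17 18 19
G :  0  0  0  1  1  1  0  2  2  1  3  3  2  2  0  0  3  1  1  0

0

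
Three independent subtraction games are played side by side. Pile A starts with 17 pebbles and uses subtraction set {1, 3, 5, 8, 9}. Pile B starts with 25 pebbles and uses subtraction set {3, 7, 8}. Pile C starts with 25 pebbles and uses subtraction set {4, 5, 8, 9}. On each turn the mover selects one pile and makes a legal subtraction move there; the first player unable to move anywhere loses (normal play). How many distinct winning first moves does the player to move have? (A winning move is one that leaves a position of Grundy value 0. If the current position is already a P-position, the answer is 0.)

Pile A, S = {1, 3, 5, 8, 9}:
G(0) = 0
G(1) = mex{0} = 1
G(2) = mex{1} = 0
G(3) = mex{0,0} = 1
G(4) = mex{1,1} = 0
G(5) = mex{0,0,0} = 1
G(6) = mex{1,1,1} = 0
G(7) = mex{0,0,0} = 1
G(8) = mex{1,1,1,0} = 2
G(9) = mex{2,0,0,1,0} = 3
G(10) = mex{3,1,1,0,1} = 2
G(11) = mex{2,2,0,1,0} = 3
G(12) = mex{3,3,1,0,1} = 2
G(13) = mex{2,2,2,1,0} = 3
G(14) = mex{3,3,3,0,1} = 2
G(15) = mex{2,2,2,1,0} = 3
G(16) = mex{3,3,3,2,1} = 0
G(17) = mex{0,2,2,3,2} = 1
G_A(17) = 1.
Pile B, S = {3, 7, 8}:
G(0) = 0
G(1) = mex{} = 0
G(2) = mex{} = 0
G(3) = mex{0} = 1
G(4) = mex{0} = 1
G(5) = mex{0} = 1
G(6) = mex{1} = 0
G(7) = mex{1,0} = 2
G(8) = mex{1,0,0} = 2
G(9) = mex{0,0,0} = 1
G(10) = mex{2,1,0} = 3
G(11) = mex{2,1,1} = 0
G(12) = mex{1,1,1} = 0
G(13) = mex{3,0,1} = 2
G(14) = mex{0,2,0} = 1
G(15) = mex{0,2,2} = 1
G(16) = mex{2,1,2} = 0
G(17) = mex{1,3,1} = 0
G(18) = mex{1,0,3} = 2
G(19) = mex{0,0,0} = 1
G(20) = mex{0,2,0} = 1
G(21) = mex{2,1,2} = 0
G(22) = mex{1,1,1} = 0
G(23) = mex{1,0,1} = 2
G(24) = mex{0,0,0} = 1
G(25) = mex{0,2,0} = 1
G_B(25) = 1.
Pile C, S = {4, 5, 8, 9}:
G(0) = 0
G(1) = mex{} = 0
G(2) = mex{} = 0
G(3) = mex{} = 0
G(4) = mex{0} = 1
G(5) = mex{0,0} = 1
G(6) = mex{0,0} = 1
G(7) = mex{0,0} = 1
G(8) = mex{1,0,0} = 2
G(9) = mex{1,1,0,0} = 2
G(10) = mex{1,1,0,0} = 2
G(11) = mex{1,1,0,0} = 2
G(12) = mex{2,1,1,0} = 3
G(13) = mex{2,2,1,1} = 0
G(14) = mex{2,2,1,1} = 0
G(15) = mex{2,2,1,1} = 0
G(16) = mex{3,2,2,1} = 0
G(17) = mex{0,3,2,2} = 1
G(18) = mex{0,0,2,2} = 1
G(19) = mex{0,0,2,2} = 1
G(20) = mex{0,0,3,2} = 1
G(21) = mex{1,0,0,3} = 2
G(22) = mex{1,1,0,0} = 2
G(23) = mex{1,1,0,0} = 2
G(24) = mex{1,1,0,0} = 2
G(25) = mex{2,1,1,0} = 3
G_C(25) = 3.
Combined Grundy value = 1 ⊕ 1 ⊕ 3 = 3.
A winning move leaves total XOR = 0, i.e. changes one component's Grundy value g to g ⊕ X where X is the current total.
Pile A: need g' = 1⊕3 = 2. Options: 17−1→G=0, 17−3→G=2, 17−5→G=2, 17−8→G=3, 17−9→G=2. Hits: 3.
Pile B: need g' = 1⊕3 = 2. Options: 25−3→G=0, 25−7→G=2, 25−8→G=0. Hits: 1.
Pile C: need g' = 3⊕3 = 0. Options: 25−4→G=2, 25−5→G=1, 25−8→G=1, 25−9→G=0. Hits: 1.

5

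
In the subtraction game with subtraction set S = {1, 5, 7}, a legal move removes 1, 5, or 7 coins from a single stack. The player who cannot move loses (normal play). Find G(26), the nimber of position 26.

G(0) = 0
G(1) = mex{0} = 1
G(2) = mex{1} = 0
G(3) = mex{0} = 1
G(4) = mex{1} = 0
G(5) = mex{0,0} = 1
G(6) = mex{1,1} = 0
G(7) = mex{0,0,0} = 1
G(8) = mex{1,1,1} = 0
G(9) = mex{0,0,0} = 1
G(10) = mex{1,1,1} = 0
G(11) = mex{0,0,0} = 1
G(12) = mex{1,1,1} = 0
G(13) = mex{0,0,0} = 1
G(14) = mex{1,1,1} = 0
G(15) = mex{0,0,0} = 1
G(16) = mex{1,1,1} = 0
G(17) = mex{0,0,0} = 1
G(18) = mex{1,1,1} = 0
G(19) = mex{0,0,0} = 1
G(20) = mex{1,1,1} = 0
G(21) = mex{0,0,0} = 1
G(22) = mex{1,1,1} = 0
G(23) = mex{0,0,0} = 1
G(24) = mex{1,1,1} = 0
G(25) = mex{0,0,0} = 1
G(26) = mex{1,1,1} = 0

0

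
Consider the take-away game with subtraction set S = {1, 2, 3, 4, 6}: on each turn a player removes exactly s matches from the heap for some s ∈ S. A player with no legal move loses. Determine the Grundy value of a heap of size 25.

n :  0  1  2  3  4  5  6  7  8  9 10 11 12 13 14 15 16 17 18 19 20 21 22 23 24 25
G :  0  1  2  3  4  0  1  2  3  4  0  1  2  3  4  0  1  2  3  4  0  1  2  3  4  0

0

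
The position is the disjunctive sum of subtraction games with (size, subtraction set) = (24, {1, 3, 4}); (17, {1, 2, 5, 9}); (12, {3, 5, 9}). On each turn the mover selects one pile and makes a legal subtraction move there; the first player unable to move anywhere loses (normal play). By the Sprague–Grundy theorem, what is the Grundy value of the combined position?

0

Pile A, S = {1, 3, 4}:
G(0) = 0
G(1) = mex{0} = 1
G(2) = mex{1} = 0
G(3) = mex{0,0} = 1
G(4) = mex{1,1,0} = 2
G(5) = mex{2,0,1} = 3
G(6) = mex{3,1,0} = 2
G(7) = mex{2,2,1} = 0
G(8) = mex{0,3,2} = 1
G(9) = mex{1,2,3} = 0
G(10) = mex{0,0,2} = 1
G(11) = mex{1,1,0} = 2
G(12) = mex{2,0,1} = 3
G(13) = mex{3,1,0} = 2
G(14) = mex{2,2,1} = 0
G(15) = mex{0,3,2} = 1
G(16) = mex{1,2,3} = 0
G(17) = mex{0,0,2} = 1
G(18) = mex{1,1,0} = 2
G(19) = mex{2,0,1} = 3
G(20) = mex{3,1,0} = 2
G(21) = mex{2,2,1} = 0
G(22) = mex{0,3,2} = 1
G(23) = mex{1,2,3} = 0
G(24) = mex{0,0,2} = 1
G_A(24) = 1.
Pile B, S = {1, 2, 5, 9}:
n :  0  1  2  3  4  5  6  7  8  9 10 11 12 13 14 15 16 17
G :  0  1  2  0  1  2  0  1  2  3  0  1  2  0  1  2  0  1
G_B(17) = 1.
Pile C, S = {3, 5, 9}:
n :  0  1  2  3  4  5  6  7  8  9 10 11 12
G :  0  0  0  1  1  1  2  2  0  3  3  1  0
G_C(12) = 0.
Combined Grundy value = 1 ⊕ 1 ⊕ 0 = 0.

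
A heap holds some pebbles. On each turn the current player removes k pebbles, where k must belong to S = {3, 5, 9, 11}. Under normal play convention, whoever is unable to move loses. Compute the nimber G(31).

1

G(0) = 0
G(1) = mex{} = 0
G(2) = mex{} = 0
G(3) = mex{0} = 1
G(4) = mex{0} = 1
G(5) = mex{0,0} = 1
G(6) = mex{1,0} = 2
G(7) = mex{1,0} = 2
G(8) = mex{1,1} = 0
G(9) = mex{2,1,0} = 3
G(10) = mex{2,1,0} = 3
G(11) = mex{0,2,0,0} = 1
G(12) = mex{3,2,1,0} = 4
G(13) = mex{3,0,1,0} = 2
G(14) = mex{1,3,1,1} = 0
G(15) = mex{4,3,2,1} = 0
G(16) = mex{2,1,2,1} = 0
G(17) = mex{0,4,0,2} = 1
G(18) = mex{0,2,3,2} = 1
G(19) = mex{0,0,3,0} = 1
G(20) = mex{1,0,1,3} = 2
G(21) = mex{1,0,4,3} = 2
G(22) = mex{1,1,2,1} = 0
G(23) = mex{2,1,0,4} = 3
G(24) = mex{2,1,0,2} = 3
G(25) = mex{0,2,0,0} = 1
G(26) = mex{3,2,1,0} = 4
G(27) = mex{3,0,1,0} = 2
G(28) = mex{1,3,1,1} = 0
G(29) = mex{4,3,2,1} = 0
G(30) = mex{2,1,2,1} = 0
G(31) = mex{0,4,0,2} = 1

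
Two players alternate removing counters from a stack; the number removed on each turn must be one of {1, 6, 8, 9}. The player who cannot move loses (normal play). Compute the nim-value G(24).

0

G(0) = 0
G(1) = mex{0} = 1
G(2) = mex{1} = 0
G(3) = mex{0} = 1
G(4) = mex{1} = 0
G(5) = mex{0} = 1
G(6) = mex{1,0} = 2
G(7) = mex{2,1} = 0
G(8) = mex{0,0,0} = 1
G(9) = mex{1,1,1,0} = 2
G(10) = mex{2,0,0,1} = 3
G(11) = mex{3,1,1,0} = 2
G(12) = mex{2,2,0,1} = 3
G(13) = mex{3,0,1,0} = 2
G(14) = mex{2,1,2,1} = 0
G(15) = mex{0,2,0,2} = 1
G(16) = mex{1,3,1,0} = 2
G(17) = mex{2,2,2,1} = 0
G(18) = mex{0,3,3,2} = 1
G(19) = mex{1,2,2,3} = 0
G(20) = mex{0,0,3,2} = 1
G(21) = mex{1,1,2,3} = 0
G(22) = mex{0,2,0,2} = 1
G(23) = mex{1,0,1,0} = 2
G(24) = mex{2,1,2,1} = 0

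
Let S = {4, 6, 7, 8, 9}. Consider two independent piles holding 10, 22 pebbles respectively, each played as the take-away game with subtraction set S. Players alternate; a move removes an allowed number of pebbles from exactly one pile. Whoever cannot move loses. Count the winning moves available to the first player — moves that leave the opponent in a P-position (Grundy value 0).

0

All piles use S = {4, 6, 7, 8, 9}:
G(0) = 0
G(1) = mex{} = 0
G(2) = mex{} = 0
G(3) = mex{} = 0
G(4) = mex{0} = 1
G(5) = mex{0} = 1
G(6) = mex{0,0} = 1
G(7) = mex{0,0,0} = 1
G(8) = mex{1,0,0,0} = 2
G(9) = mex{1,0,0,0,0} = 2
G(10) = mex{1,1,0,0,0} = 2
G(11) = mex{1,1,1,0,0} = 2
G(12) = mex{2,1,1,1,0} = 3
G(13) = mex{2,1,1,1,1} = 0
G(14) = mex{2,2,1,1,1} = 0
G(15) = mex{2,2,2,1,1} = 0
G(16) = mex{3,2,2,2,1} = 0
G(17) = mex{0,2,2,2,2} = 1
G(18) = mex{0,3,2,2,2} = 1
G(19) = mex{0,0,3,2,2} = 1
G(20) = mex{0,0,0,3,2} = 1
G(21) = mex{1,0,0,0,3} = 2
G(22) = mex{1,0,0,0,0} = 2
Pile A: G(10) = 2.
Pile B: G(22) = 2.
Combined Grundy value = 2 ⊕ 2 = 0.
A winning move leaves total XOR = 0, i.e. changes one component's Grundy value g to g ⊕ X where X is the current total.
Pile A: target g' = 2⊕0 = 2, but every legal move changes the Grundy value (mex property), so 0 moves.
Pile B: target g' = 2⊕0 = 2, but every legal move changes the Grundy value (mex property), so 0 moves.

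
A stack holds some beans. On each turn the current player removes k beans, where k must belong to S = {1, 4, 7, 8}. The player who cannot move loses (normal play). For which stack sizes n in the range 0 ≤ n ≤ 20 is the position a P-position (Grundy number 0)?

G(0) = 0
G(1) = mex{0} = 1
G(2) = mex{1} = 0
G(3) = mex{0} = 1
G(4) = mex{1,0} = 2
G(5) = mex{2,1} = 0
G(6) = mex{0,0} = 1
G(7) = mex{1,1,0} = 2
G(8) = mex{2,2,1,0} = 3
G(9) = mex{3,0,0,1} = 2
G(10) = mex{2,1,1,0} = 3
G(11) = mex{3,2,2,1} = 0
G(12) = mex{0,3,0,2} = 1
G(13) = mex{1,2,1,0} = 3
G(14) = mex{3,3,2,1} = 0
G(15) = mex{0,0,3,2} = 1
G(16) = mex{1,1,2,3} = 0
G(17) = mex{0,3,3,2} = 1
G(18) = mex{1,0,0,3} = 2
G(19) = mex{2,1,1,0} = 3
G(20) = mex{3,0,3,1} = 2
P-positions are exactly the n with G(n) = 0.

0, 2, 5, 11, 14, 16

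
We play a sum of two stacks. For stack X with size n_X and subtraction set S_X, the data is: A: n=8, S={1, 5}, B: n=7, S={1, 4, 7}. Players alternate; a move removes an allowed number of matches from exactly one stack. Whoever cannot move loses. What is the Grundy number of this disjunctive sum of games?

Stack A, S = {1, 5}:
n : 0 1 2 3 4 5 6 7 8
G : 0 1 0 1 0 1 0 1 0
G_A(8) = 0.
Stack B, S = {1, 4, 7}:
n : 0 1 2 3 4 5 6 7
G : 0 1 0 1 2 0 1 2
G_B(7) = 2.
Combined Grundy value = 0 ⊕ 2 = 2.

2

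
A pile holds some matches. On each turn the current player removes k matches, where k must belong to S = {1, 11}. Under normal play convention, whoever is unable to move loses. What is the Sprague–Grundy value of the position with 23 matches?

n :  0  1  2  3  4  5  6  7  8  9 10 11 12 13 14 15 16 17 18 19 20 21 22 23
G :  0  1  0  1  0  1  0  1  0  1  0  1  0  1  0  1  0  1  0  1  0  1  0  1

1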